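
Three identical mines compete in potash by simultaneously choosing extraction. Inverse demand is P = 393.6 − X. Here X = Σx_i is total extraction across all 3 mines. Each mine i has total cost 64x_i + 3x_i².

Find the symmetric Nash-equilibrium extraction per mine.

A representative mine's profit is π_i = x_i(393.6 − X) − 64x_i − 3x_i², with X = x_i + Σ_{j≠i} x_j.
First-order condition: 329.6 − 8x_i − Σ_{j≠i} x_j = 0.
In a symmetric equilibrium every mine chooses the same x, so Σ_{j≠i} x_j = 2x. The condition becomes 329.6 − 10x = 0, giving x = 329.6/10 = 32.96.

32.96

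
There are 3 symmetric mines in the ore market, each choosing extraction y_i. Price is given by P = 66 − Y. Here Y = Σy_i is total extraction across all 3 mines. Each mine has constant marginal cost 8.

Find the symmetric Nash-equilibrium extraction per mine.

14.5

A representative mine's profit is π_i = y_i(66 − Y) − 8y_i, with Y = y_i + Σ_{j≠i} y_j.
First-order condition: 58 − 2y_i − Σ_{j≠i} y_j = 0.
In a symmetric equilibrium every mine chooses the same y, so Σ_{j≠i} y_j = 2y. The condition becomes 58 − 4y = 0, giving y = 58/4 = 14.5.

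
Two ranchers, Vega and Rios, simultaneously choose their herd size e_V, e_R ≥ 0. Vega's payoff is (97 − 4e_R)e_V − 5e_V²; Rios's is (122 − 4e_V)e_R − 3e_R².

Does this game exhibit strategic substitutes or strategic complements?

Expanding Vega's payoff: 97e_V − 4e_Re_V − 5e_V².
∂π/∂e_V = 97 − 4e_R − 10e_V = 0, so e_V = 9.7 − 0.4e_R.
The best-response slope de_V/de_R = −0.4 < 0: the reaction function is downward-sloping, so the choices are strategic substitutes.

strategic substitutes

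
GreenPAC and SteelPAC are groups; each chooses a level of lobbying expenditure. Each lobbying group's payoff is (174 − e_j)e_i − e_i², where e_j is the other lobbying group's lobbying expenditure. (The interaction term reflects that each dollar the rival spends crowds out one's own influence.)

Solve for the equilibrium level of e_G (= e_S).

GreenPAC's payoff is (174 − e_S)e_G − e_G².
∂π/∂e_G = 174 − e_S − 2e_G = 0, so e_G = 87 − 0.5e_S.
The game is symmetric, so in equilibrium e_S = e_G: the reaction function gives 1.5e_G = 87, hence e_G = 58.

58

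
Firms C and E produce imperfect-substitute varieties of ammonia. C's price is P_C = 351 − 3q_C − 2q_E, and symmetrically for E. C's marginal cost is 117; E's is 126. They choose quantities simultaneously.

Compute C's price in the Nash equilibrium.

Firm C's profit: π = q_C(351 − 3q_C − 2q_E) − 117q_C.
∂π/∂q_C = 234 − 6q_C − 2q_E = 0 ⇒ q_C = 39 − (1/3)q_E.
Similarly q_E = 37.5 − (1/3)q_C.
Plugging q_E into C's best response: q_C = 39 − (1/3)(37.5 − (1/3)q_C) ⇒ (8/9)q_C = 26.5, so q_C = 29.8125.
Then q_E = 37.5 − (1/3)·29.8125 = 27.5625.
P_C = 351 − 3·29.8125 − 2·27.5625 = 206.4375.

206.4375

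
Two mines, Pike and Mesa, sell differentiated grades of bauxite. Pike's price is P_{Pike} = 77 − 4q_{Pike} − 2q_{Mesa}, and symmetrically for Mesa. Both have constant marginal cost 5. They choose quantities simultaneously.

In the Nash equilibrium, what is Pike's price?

Mine Pike's profit: π = q_{Pike}(77 − 4q_{Pike} − 2q_{Mesa}) − 5q_{Pike}.
∂π/∂q_{Pike} = 72 − 8q_{Pike} − 2q_{Mesa} = 0 ⇒ q_{Pike} = 9 − 0.25q_{Mesa}.
The game is symmetric, so in equilibrium q_{Mesa} = q_{Pike}: the reaction function gives 1.25q_{Pike} = 9, hence q_{Pike} = 7.2.
P_{Pike} = 77 − 4·7.2 − 2·7.2 = 33.8.

33.8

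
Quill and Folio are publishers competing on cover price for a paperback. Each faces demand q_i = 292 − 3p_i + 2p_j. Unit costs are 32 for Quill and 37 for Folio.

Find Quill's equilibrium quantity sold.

Quill's profit: π = (p_{Quill} − 32)(292 − 3p_{Quill} + 2p_{Folio}).
∂π/∂p_{Quill} = 388 − 6p_{Quill} + 2p_{Folio} = 0 ⇒ p_{Quill} = 194/3 + (1/3)p_{Folio}.
Similarly p_{Folio} = 403/6 + (1/3)p_{Quill}.
Solving the two reaction functions simultaneously: (1 − (1/3)(1/3))p_{Quill} = 194/3 + (1/3)·(403/6), so (8/9)p_{Quill} = 1567/18 and p_{Quill} = 97.9375.
Then p_{Folio} = 403/6 + (1/3)·97.9375 = 99.8125.
q_{Quill} = 292 − 3·97.9375 + 2·99.8125 = 197.8125.

197.8125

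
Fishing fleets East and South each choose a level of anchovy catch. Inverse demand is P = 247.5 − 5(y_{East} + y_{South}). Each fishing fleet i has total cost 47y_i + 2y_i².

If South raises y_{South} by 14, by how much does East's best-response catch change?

Fishing fleet East's profit: π = y_{East}(247.5 − 5(y_{East} + y_{South})) − 47y_{East} − 2y_{East}².
∂π/∂y_{East} = 200.5 − 14y_{East} − 5y_{South} = 0, so y_{East} = 401/28 − (5/14)y_{South}.
The reaction-function slope is −5/14, so a 14-unit rise in y_{South} moves y_{East} by −5/14 × 14 = −5. East's best response falls — the actions are strategic substitutes.

-5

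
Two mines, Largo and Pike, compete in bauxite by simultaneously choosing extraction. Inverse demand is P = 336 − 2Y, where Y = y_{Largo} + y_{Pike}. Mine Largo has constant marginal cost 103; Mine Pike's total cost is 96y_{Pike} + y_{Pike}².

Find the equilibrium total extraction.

Mine Largo's profit: π = y_{Largo}(336 − 2(y_{Largo} + y_{Pike})) − 103y_{Largo}.
∂π/∂y_{Largo} = 233 − 4y_{Largo} − 2y_{Pike} = 0, so y_{Largo} = 58.25 − 0.5y_{Pike}.
For Pike: ∂π/∂y_{Pike} = 240 − 6y_{Pike} − 2y_{Largo} = 0 ⇒ y_{Pike} = 40 − (1/3)y_{Largo}.
Plugging y_{Pike} into Largo's best response: y_{Largo} = 58.25 − 0.5(40 − (1/3)y_{Largo}) ⇒ (5/6)y_{Largo} = 38.25, so y_{Largo} = 45.9.
Then y_{Pike} = 40 − (1/3)·45.9 = 24.7.
Total extraction: 45.9 + 24.7 = 70.6.

70.6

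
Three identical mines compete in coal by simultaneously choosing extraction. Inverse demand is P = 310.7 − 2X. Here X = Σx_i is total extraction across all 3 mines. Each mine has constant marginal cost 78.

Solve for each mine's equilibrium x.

29.0875

A representative mine's profit is π_i = x_i(310.7 − 2X) − 78x_i, with X = x_i + Σ_{j≠i} x_j.
First-order condition: 232.7 − 4x_i − 2Σ_{j≠i} x_j = 0.
Imposing symmetry (x_j = x for all j) turns Σ_{j≠i} x_j into 2x, so 232.7 = 8x and x = 29.0875.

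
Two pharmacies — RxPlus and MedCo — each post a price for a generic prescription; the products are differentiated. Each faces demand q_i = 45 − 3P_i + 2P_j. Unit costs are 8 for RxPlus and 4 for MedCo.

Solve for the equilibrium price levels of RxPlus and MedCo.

16.5, 15

RxPlus's profit: π = (P_{RxPlus} − 8)(45 − 3P_{RxPlus} + 2P_{MedCo}).
∂π/∂P_{RxPlus} = 69 − 6P_{RxPlus} + 2P_{MedCo} = 0 ⇒ P_{RxPlus} = 11.5 + (1/3)P_{MedCo}.
Similarly P_{MedCo} = 9.5 + (1/3)P_{RxPlus}.
Substituting the second reaction function into the first: P_{RxPlus} = 11.5 + (1/3)(9.5 + (1/3)P_{RxPlus}), which gives (8/9)P_{RxPlus} = 44/3 ⇒ P_{RxPlus} = 16.5.
Then P_{MedCo} = 9.5 + (1/3)·16.5 = 15.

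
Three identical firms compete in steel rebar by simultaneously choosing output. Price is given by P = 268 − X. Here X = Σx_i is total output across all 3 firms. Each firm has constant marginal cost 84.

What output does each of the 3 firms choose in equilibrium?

A representative firm's profit is π_i = x_i(268 − X) − 84x_i, with X = x_i + Σ_{j≠i} x_j.
First-order condition: 184 − 2x_i − Σ_{j≠i} x_j = 0.
Imposing symmetry (x_j = x for all j) turns Σ_{j≠i} x_j into 2x, so 184 = 4x and x = 46.

46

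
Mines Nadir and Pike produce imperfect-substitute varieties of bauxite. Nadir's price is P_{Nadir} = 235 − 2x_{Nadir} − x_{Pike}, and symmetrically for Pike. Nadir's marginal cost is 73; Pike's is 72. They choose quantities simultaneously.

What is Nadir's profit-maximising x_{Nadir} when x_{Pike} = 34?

32

Mine Nadir's profit: π = x_{Nadir}(235 − 2x_{Nadir} − x_{Pike}) − 73x_{Nadir}.
∂π/∂x_{Nadir} = 162 − 4x_{Nadir} − x_{Pike} = 0 ⇒ x_{Nadir} = 40.5 − 0.25x_{Pike}.
At x_{Pike} = 34: x_{Nadir} = 40.5 − 0.25·34 = 32.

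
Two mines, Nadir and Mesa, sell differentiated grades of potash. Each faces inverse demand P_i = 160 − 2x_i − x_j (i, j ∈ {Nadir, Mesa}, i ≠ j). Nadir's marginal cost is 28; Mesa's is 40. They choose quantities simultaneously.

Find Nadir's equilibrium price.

Mine Nadir's profit: π = x_{Nadir}(160 − 2x_{Nadir} − x_{Mesa}) − 28x_{Nadir}.
∂π/∂x_{Nadir} = 132 − 4x_{Nadir} − x_{Mesa} = 0 ⇒ x_{Nadir} = 33 − 0.25x_{Mesa}.
Similarly x_{Mesa} = 30 − 0.25x_{Nadir}.
Plugging x_{Mesa} into Nadir's best response: x_{Nadir} = 33 − 0.25(30 − 0.25x_{Nadir}) ⇒ 0.9375x_{Nadir} = 25.5, so x_{Nadir} = 27.2.
Then x_{Mesa} = 30 − 0.25·27.2 = 23.2.
P_{Nadir} = 160 − 2·27.2 − 23.2 = 82.4.

82.4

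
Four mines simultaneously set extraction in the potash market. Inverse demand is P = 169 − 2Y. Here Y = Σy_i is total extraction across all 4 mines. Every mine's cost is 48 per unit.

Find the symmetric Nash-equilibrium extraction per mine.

12.1

A representative mine's profit is π_i = y_i(169 − 2Y) − 48y_i, with Y = y_i + Σ_{j≠i} y_j.
First-order condition: 121 − 4y_i − 2Σ_{j≠i} y_j = 0.
In a symmetric equilibrium every mine chooses the same y, so Σ_{j≠i} y_j = 3y. The condition becomes 121 − 10y = 0, giving y = 121/10 = 12.1.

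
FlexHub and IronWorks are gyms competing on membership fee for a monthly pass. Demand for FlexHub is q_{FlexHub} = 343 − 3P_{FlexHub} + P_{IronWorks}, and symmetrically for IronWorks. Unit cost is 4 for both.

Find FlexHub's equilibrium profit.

FlexHub's profit: π = (P_{FlexHub} − 4)(343 − 3P_{FlexHub} + P_{IronWorks}).
∂π/∂P_{FlexHub} = 355 − 6P_{FlexHub} + P_{IronWorks} = 0 ⇒ P_{FlexHub} = 355/6 + (1/6)P_{IronWorks}.
By symmetry P_{IronWorks} = P_{FlexHub}; substituting into the reaction function, (5/6)P_{FlexHub} = 355/6 and P_{FlexHub} = 71.
q_{FlexHub} = 343 − 3·71 + 71 = 201.
Profit = (71 − 4)·201 = 13467.

13467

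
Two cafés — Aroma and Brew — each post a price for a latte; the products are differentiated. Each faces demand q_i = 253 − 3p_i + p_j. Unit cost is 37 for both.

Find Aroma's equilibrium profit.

3844.92

Aroma's profit: π = (p_{Aroma} − 37)(253 − 3p_{Aroma} + p_{Brew}).
∂π/∂p_{Aroma} = 364 − 6p_{Aroma} + p_{Brew} = 0 ⇒ p_{Aroma} = 182/3 + (1/6)p_{Brew}.
By symmetry p_{Brew} = p_{Aroma}; substituting into the reaction function, (5/6)p_{Aroma} = 182/3 and p_{Aroma} = 72.8.
q_{Aroma} = 253 − 3·72.8 + 72.8 = 107.4.
Profit = (72.8 − 37)·107.4 = 3844.92.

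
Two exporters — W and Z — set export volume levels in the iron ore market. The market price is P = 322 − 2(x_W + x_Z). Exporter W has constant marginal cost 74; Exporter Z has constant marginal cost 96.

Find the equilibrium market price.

164

Exporter W's profit: π = x_W(322 − 2(x_W + x_Z)) − 74x_W.
∂π/∂x_W = 248 − 4x_W − 2x_Z = 0, so x_W = 62 − 0.5x_Z.
By the same steps for Z: x_Z = 56.5 − 0.5x_W.
Plugging x_Z into W's best response: x_W = 62 − 0.5(56.5 − 0.5x_W) ⇒ 0.75x_W = 33.75, so x_W = 45.
Then x_Z = 56.5 − 0.5·45 = 34.
Equilibrium price: P = 322 − 2·79 = 164.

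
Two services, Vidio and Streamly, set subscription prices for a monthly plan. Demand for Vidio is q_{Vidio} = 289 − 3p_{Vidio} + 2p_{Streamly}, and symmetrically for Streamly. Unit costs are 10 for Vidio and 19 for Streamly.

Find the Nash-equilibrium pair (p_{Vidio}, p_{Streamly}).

Vidio's profit: π = (p_{Vidio} − 10)(289 − 3p_{Vidio} + 2p_{Streamly}).
∂π/∂p_{Vidio} = 319 − 6p_{Vidio} + 2p_{Streamly} = 0 ⇒ p_{Vidio} = 319/6 + (1/3)p_{Streamly}.
Similarly p_{Streamly} = 173/3 + (1/3)p_{Vidio}.
Substituting the second reaction function into the first: p_{Vidio} = 319/6 + (1/3)(173/3 + (1/3)p_{Vidio}), which gives (8/9)p_{Vidio} = 1303/18 ⇒ p_{Vidio} = 81.4375.
Then p_{Streamly} = 173/3 + (1/3)·81.4375 = 84.8125.

81.4375, 84.8125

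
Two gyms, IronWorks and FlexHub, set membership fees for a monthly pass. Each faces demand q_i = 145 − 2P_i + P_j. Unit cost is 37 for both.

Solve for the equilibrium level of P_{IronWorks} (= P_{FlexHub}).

IronWorks's profit: π = (P_{IronWorks} − 37)(145 − 2P_{IronWorks} + P_{FlexHub}).
∂π/∂P_{IronWorks} = 219 − 4P_{IronWorks} + P_{FlexHub} = 0 ⇒ P_{IronWorks} = 54.75 + 0.25P_{FlexHub}.
Setting P_{IronWorks} = P_{FlexHub} in the reaction function: P_{IronWorks} = 54.75 + 0.25P_{IronWorks}, so P_{IronWorks} = 54.75 / 0.75 = 73.

73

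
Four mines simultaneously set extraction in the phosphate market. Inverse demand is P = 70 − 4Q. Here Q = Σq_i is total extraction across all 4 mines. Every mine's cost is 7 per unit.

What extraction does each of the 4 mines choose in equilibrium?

3.15

A representative mine's profit is π_i = q_i(70 − 4Q) − 7q_i, with Q = q_i + Σ_{j≠i} q_j.
First-order condition: 63 − 8q_i − 4Σ_{j≠i} q_j = 0.
Imposing symmetry (q_j = q for all j) turns Σ_{j≠i} q_j into 3q, so 63 = 20q and q = 3.15.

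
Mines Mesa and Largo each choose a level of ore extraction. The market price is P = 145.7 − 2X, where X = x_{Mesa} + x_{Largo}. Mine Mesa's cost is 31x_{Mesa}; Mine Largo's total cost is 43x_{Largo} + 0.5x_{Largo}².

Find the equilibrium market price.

77.0125

Mine Mesa's profit: π = x_{Mesa}(145.7 − 2(x_{Mesa} + x_{Largo})) − 31x_{Mesa}.
∂π/∂x_{Mesa} = 114.7 − 4x_{Mesa} − 2x_{Largo} = 0, so x_{Mesa} = 28.675 − 0.5x_{Largo}.
For Largo: ∂π/∂x_{Largo} = 102.7 − 5x_{Largo} − 2x_{Mesa} = 0 ⇒ x_{Largo} = 20.54 − 0.4x_{Mesa}.
Solving the two reaction functions simultaneously: (1 − (−0.5)(−0.4))x_{Mesa} = 28.675 − 0.5·20.54, so 0.8x_{Mesa} = 18.405 and x_{Mesa} = 3681/160.
Then x_{Largo} = 20.54 − 0.4·(3681/160) = 11.3375.
Equilibrium price: P = 145.7 − 2·(1099/32) = 77.0125.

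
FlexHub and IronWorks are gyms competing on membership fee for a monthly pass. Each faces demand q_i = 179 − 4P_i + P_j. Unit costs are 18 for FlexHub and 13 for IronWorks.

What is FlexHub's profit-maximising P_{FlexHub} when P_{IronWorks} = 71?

FlexHub's profit: π = (P_{FlexHub} − 18)(179 − 4P_{FlexHub} + P_{IronWorks}).
∂π/∂P_{FlexHub} = 251 − 8P_{FlexHub} + P_{IronWorks} = 0 ⇒ P_{FlexHub} = 31.375 + 0.125P_{IronWorks}.
At P_{IronWorks} = 71: P_{FlexHub} = 31.375 + 0.125·71 = 40.25.

40.25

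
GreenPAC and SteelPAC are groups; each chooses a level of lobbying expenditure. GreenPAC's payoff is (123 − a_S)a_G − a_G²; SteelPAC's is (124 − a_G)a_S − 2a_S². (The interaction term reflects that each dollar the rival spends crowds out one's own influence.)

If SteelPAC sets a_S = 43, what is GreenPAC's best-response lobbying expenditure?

40

Expanding GreenPAC's payoff: 123a_G − a_Sa_G − a_G².
∂π/∂a_G = 123 − a_S − 2a_G = 0, so a_G = 61.5 − 0.5a_S.
At a_S = 43: a_G = 61.5 − 0.5·43 = 40.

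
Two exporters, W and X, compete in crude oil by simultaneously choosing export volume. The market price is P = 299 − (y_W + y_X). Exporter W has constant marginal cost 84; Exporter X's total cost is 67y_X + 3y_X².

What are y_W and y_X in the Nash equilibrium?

99.2, 16.6

Exporter W's profit: π = y_W(299 − (y_W + y_X)) − 84y_W.
∂π/∂y_W = 215 − 2y_W − y_X = 0, so y_W = 107.5 − 0.5y_X.
For X: ∂π/∂y_X = 232 − 8y_X − y_W = 0 ⇒ y_X = 29 − 0.125y_W.
Solving the two reaction functions simultaneously: (1 − (−0.5)(−0.125))y_W = 107.5 − 0.5·29, so 0.9375y_W = 93 and y_W = 99.2.
Then y_X = 29 − 0.125·99.2 = 16.6.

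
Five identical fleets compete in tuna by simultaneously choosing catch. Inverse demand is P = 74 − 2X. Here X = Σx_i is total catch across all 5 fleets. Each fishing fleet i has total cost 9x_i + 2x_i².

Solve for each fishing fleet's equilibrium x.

4.0625

A representative fishing fleet's profit is π_i = x_i(74 − 2X) − 9x_i − 2x_i², with X = x_i + Σ_{j≠i} x_j.
First-order condition: 65 − 8x_i − 2Σ_{j≠i} x_j = 0.
In a symmetric equilibrium every fishing fleet chooses the same x, so Σ_{j≠i} x_j = 4x. The condition becomes 65 − 16x = 0, giving x = 65/16 = 4.0625.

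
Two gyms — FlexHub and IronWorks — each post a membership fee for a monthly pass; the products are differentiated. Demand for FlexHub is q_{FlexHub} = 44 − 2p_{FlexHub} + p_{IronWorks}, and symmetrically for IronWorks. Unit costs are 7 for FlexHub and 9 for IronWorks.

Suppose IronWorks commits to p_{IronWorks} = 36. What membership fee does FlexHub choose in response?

23.5

FlexHub's profit: π = (p_{FlexHub} − 7)(44 − 2p_{FlexHub} + p_{IronWorks}).
∂π/∂p_{FlexHub} = 58 − 4p_{FlexHub} + p_{IronWorks} = 0 ⇒ p_{FlexHub} = 14.5 + 0.25p_{IronWorks}.
At p_{IronWorks} = 36: p_{FlexHub} = 14.5 + 0.25·36 = 23.5.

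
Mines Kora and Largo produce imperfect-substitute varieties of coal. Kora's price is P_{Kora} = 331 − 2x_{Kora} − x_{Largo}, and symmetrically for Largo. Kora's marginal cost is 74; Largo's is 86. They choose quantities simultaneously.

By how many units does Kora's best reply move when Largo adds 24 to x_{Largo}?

-6

Mine Kora's profit: π = x_{Kora}(331 − 2x_{Kora} − x_{Largo}) − 74x_{Kora}.
∂π/∂x_{Kora} = 257 − 4x_{Kora} − x_{Largo} = 0 ⇒ x_{Kora} = 64.25 − 0.25x_{Largo}.
The reaction-function slope is −0.25, so a 24-unit rise in x_{Largo} moves x_{Kora} by −0.25 × 24 = −6. Kora's best response falls — the actions are strategic substitutes.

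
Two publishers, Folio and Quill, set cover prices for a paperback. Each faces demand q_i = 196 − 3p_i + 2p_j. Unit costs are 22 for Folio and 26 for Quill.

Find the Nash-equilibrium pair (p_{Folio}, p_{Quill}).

66.25, 67.75

Folio's profit: π = (p_{Folio} − 22)(196 − 3p_{Folio} + 2p_{Quill}).
∂π/∂p_{Folio} = 262 − 6p_{Folio} + 2p_{Quill} = 0 ⇒ p_{Folio} = 131/3 + (1/3)p_{Quill}.
Similarly p_{Quill} = 137/3 + (1/3)p_{Folio}.
Solving the two reaction functions simultaneously: (1 − (1/3)(1/3))p_{Folio} = 131/3 + (1/3)·(137/3), so (8/9)p_{Folio} = 530/9 and p_{Folio} = 66.25.
Then p_{Quill} = 137/3 + (1/3)·66.25 = 67.75.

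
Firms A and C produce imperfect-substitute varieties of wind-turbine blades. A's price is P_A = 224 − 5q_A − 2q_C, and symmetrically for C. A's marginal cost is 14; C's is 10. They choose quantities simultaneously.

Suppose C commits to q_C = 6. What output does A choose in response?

19.8

Firm A's profit: π = q_A(224 − 5q_A − 2q_C) − 14q_A.
∂π/∂q_A = 210 − 10q_A − 2q_C = 0 ⇒ q_A = 21 − 0.2q_C.
At q_C = 6: q_A = 21 − 0.2·6 = 19.8.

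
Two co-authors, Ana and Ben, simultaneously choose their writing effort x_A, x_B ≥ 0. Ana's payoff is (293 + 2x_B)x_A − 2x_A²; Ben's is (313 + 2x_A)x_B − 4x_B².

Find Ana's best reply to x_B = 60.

Expanding Ana's payoff: 293x_A + 2x_Bx_A − 2x_A².
∂π/∂x_A = 293 + 2x_B − 4x_A = 0, so x_A = 73.25 + 0.5x_B.
At x_B = 60: x_A = 73.25 + 0.5·60 = 103.25.

103.25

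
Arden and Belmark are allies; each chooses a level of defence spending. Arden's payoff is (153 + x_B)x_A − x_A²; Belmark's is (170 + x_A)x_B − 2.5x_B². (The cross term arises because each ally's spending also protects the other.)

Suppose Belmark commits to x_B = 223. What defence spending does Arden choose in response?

Expanding Arden's payoff: 153x_A + x_Bx_A − x_A².
∂π/∂x_A = 153 + x_B − 2x_A = 0, so x_A = 76.5 + 0.5x_B.
At x_B = 223: x_A = 76.5 + 0.5·223 = 188.

188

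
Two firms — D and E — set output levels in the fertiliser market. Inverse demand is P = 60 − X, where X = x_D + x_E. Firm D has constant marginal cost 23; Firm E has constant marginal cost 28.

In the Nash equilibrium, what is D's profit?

Firm D's profit: π = x_D(60 − (x_D + x_E)) − 23x_D.
∂π/∂x_D = 37 − 2x_D − x_E = 0, so x_D = 18.5 − 0.5x_E.
By the same steps for E: x_E = 16 − 0.5x_D.
Plugging x_E into D's best response: x_D = 18.5 − 0.5(16 − 0.5x_D) ⇒ 0.75x_D = 10.5, so x_D = 14.
Then x_E = 16 − 0.5·14 = 9.
Price P = 60 − 23 = 37.
D's profit: (37 − 23)·14 = 196.

196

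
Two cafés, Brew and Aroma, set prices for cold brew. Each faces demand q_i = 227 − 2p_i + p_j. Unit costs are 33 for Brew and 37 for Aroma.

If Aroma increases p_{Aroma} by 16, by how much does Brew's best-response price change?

Brew's profit: π = (p_{Brew} − 33)(227 − 2p_{Brew} + p_{Aroma}).
∂π/∂p_{Brew} = 293 − 4p_{Brew} + p_{Aroma} = 0 ⇒ p_{Brew} = 73.25 + 0.25p_{Aroma}.
The reaction-function slope is 0.25, so a 16-unit rise in p_{Aroma} moves p_{Brew} by 0.25 × 16 = 4. Brew's best response rises — the actions are strategic complements.

4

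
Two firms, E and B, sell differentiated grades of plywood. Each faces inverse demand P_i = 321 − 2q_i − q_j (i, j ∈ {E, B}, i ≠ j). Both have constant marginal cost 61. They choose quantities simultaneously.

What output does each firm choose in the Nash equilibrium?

52

Firm E's profit: π = q_E(321 − 2q_E − q_B) − 61q_E.
∂π/∂q_E = 260 − 4q_E − q_B = 0 ⇒ q_E = 65 − 0.25q_B.
Setting q_E = q_B in the reaction function: q_E = 65 − 0.25q_E, so q_E = 65 / 1.25 = 52.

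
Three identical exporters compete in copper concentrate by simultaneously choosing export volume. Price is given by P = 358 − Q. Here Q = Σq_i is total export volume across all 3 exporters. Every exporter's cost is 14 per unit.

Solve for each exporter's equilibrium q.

A representative exporter's profit is π_i = q_i(358 − Q) − 14q_i, with Q = q_i + Σ_{j≠i} q_j.
First-order condition: 344 − 2q_i − Σ_{j≠i} q_j = 0.
With identical exporters, set every q_j = q: then 344 − 2q − 2q = 0, i.e. q = 344/4 = 86.

86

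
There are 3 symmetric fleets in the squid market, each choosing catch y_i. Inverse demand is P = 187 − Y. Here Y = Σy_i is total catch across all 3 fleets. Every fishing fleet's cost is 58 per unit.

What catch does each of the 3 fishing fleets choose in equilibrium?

A representative fishing fleet's profit is π_i = y_i(187 − Y) − 58y_i, with Y = y_i + Σ_{j≠i} y_j.
First-order condition: 129 − 2y_i − Σ_{j≠i} y_j = 0.
In a symmetric equilibrium every fishing fleet chooses the same y, so Σ_{j≠i} y_j = 2y. The condition becomes 129 − 4y = 0, giving y = 129/4 = 32.25.

32.25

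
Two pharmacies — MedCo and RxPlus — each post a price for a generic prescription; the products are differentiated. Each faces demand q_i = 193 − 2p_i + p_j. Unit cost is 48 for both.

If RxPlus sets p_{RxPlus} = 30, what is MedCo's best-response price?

MedCo's profit: π = (p_{MedCo} − 48)(193 − 2p_{MedCo} + p_{RxPlus}).
∂π/∂p_{MedCo} = 289 − 4p_{MedCo} + p_{RxPlus} = 0 ⇒ p_{MedCo} = 72.25 + 0.25p_{RxPlus}.
At p_{RxPlus} = 30: p_{MedCo} = 72.25 + 0.25·30 = 79.75.

79.75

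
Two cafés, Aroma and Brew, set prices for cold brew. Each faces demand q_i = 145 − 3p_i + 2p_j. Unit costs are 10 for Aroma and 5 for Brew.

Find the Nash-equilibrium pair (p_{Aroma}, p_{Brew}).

Aroma's profit: π = (p_{Aroma} − 10)(145 − 3p_{Aroma} + 2p_{Brew}).
∂π/∂p_{Aroma} = 175 − 6p_{Aroma} + 2p_{Brew} = 0 ⇒ p_{Aroma} = 175/6 + (1/3)p_{Brew}.
Similarly p_{Brew} = 80/3 + (1/3)p_{Aroma}.
Plugging p_{Brew} into Aroma's best response: p_{Aroma} = 175/6 + (1/3)(80/3 + (1/3)p_{Aroma}) ⇒ (8/9)p_{Aroma} = 685/18, so p_{Aroma} = 42.8125.
Then p_{Brew} = 80/3 + (1/3)·42.8125 = 40.9375.

42.8125, 40.9375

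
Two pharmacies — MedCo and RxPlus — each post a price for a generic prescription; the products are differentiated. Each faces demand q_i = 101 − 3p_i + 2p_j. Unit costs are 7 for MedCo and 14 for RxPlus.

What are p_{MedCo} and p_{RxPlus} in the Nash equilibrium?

MedCo's profit: π = (p_{MedCo} − 7)(101 − 3p_{MedCo} + 2p_{RxPlus}).
∂π/∂p_{MedCo} = 122 − 6p_{MedCo} + 2p_{RxPlus} = 0 ⇒ p_{MedCo} = 61/3 + (1/3)p_{RxPlus}.
Similarly p_{RxPlus} = 143/6 + (1/3)p_{MedCo}.
Plugging p_{RxPlus} into MedCo's best response: p_{MedCo} = 61/3 + (1/3)(143/6 + (1/3)p_{MedCo}) ⇒ (8/9)p_{MedCo} = 509/18, so p_{MedCo} = 31.8125.
Then p_{RxPlus} = 143/6 + (1/3)·31.8125 = 34.4375.

31.8125, 34.4375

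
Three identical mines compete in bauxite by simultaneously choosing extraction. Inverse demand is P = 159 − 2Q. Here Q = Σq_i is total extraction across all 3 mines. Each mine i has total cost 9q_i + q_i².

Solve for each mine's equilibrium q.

A representative mine's profit is π_i = q_i(159 − 2Q) − 9q_i − q_i², with Q = q_i + Σ_{j≠i} q_j.
First-order condition: 150 − 6q_i − 2Σ_{j≠i} q_j = 0.
Imposing symmetry (q_j = q for all j) turns Σ_{j≠i} q_j into 2q, so 150 = 10q and q = 15.

15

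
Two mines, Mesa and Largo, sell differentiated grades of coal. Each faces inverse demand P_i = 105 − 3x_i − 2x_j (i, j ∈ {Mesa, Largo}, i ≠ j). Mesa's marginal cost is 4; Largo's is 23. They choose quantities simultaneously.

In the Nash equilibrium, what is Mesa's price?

45.4375

Mine Mesa's profit: π = x_{Mesa}(105 − 3x_{Mesa} − 2x_{Largo}) − 4x_{Mesa}.
∂π/∂x_{Mesa} = 101 − 6x_{Mesa} − 2x_{Largo} = 0 ⇒ x_{Mesa} = 101/6 − (1/3)x_{Largo}.
Similarly x_{Largo} = 41/3 − (1/3)x_{Mesa}.
Plugging x_{Largo} into Mesa's best response: x_{Mesa} = 101/6 − (1/3)(41/3 − (1/3)x_{Mesa}) ⇒ (8/9)x_{Mesa} = 221/18, so x_{Mesa} = 13.8125.
Then x_{Largo} = 41/3 − (1/3)·13.8125 = 9.0625.
P_{Mesa} = 105 − 3·13.8125 − 2·9.0625 = 45.4375.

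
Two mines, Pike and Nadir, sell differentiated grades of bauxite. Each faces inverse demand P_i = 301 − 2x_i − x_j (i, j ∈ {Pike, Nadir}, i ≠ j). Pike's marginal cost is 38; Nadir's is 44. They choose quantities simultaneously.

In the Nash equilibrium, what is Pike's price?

Mine Pike's profit: π = x_{Pike}(301 − 2x_{Pike} − x_{Nadir}) − 38x_{Pike}.
∂π/∂x_{Pike} = 263 − 4x_{Pike} − x_{Nadir} = 0 ⇒ x_{Pike} = 65.75 − 0.25x_{Nadir}.
Similarly x_{Nadir} = 64.25 − 0.25x_{Pike}.
Plugging x_{Nadir} into Pike's best response: x_{Pike} = 65.75 − 0.25(64.25 − 0.25x_{Pike}) ⇒ 0.9375x_{Pike} = 49.6875, so x_{Pike} = 53.
Then x_{Nadir} = 64.25 − 0.25·53 = 51.
P_{Pike} = 301 − 2·53 − 51 = 144.

144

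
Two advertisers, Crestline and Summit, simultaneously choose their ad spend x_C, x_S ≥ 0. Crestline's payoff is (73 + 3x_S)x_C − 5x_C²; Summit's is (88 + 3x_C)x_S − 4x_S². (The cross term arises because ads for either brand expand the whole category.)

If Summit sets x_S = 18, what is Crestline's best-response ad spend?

Expanding Crestline's payoff: 73x_C + 3x_Sx_C − 5x_C².
∂π/∂x_C = 73 + 3x_S − 10x_C = 0, so x_C = 7.3 + 0.3x_S.
At x_S = 18: x_C = 7.3 + 0.3·18 = 12.7.

12.7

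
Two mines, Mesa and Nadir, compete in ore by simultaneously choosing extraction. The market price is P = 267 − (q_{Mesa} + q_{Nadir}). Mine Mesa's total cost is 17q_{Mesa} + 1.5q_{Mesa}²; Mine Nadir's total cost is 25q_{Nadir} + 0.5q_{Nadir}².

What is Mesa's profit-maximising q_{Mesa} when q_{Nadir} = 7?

Mine Mesa's profit: π = q_{Mesa}(267 − (q_{Mesa} + q_{Nadir})) − 17q_{Mesa} − 1.5q_{Mesa}².
∂π/∂q_{Mesa} = 250 − 5q_{Mesa} − q_{Nadir} = 0, so q_{Mesa} = 50 − 0.2q_{Nadir}.
At q_{Nadir} = 7: q_{Mesa} = 50 − 0.2·7 = 48.6.

48.6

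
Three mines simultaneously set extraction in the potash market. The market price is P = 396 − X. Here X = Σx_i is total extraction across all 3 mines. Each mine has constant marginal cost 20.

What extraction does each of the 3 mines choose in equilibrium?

94

A representative mine's profit is π_i = x_i(396 − X) − 20x_i, with X = x_i + Σ_{j≠i} x_j.
First-order condition: 376 − 2x_i − Σ_{j≠i} x_j = 0.
With identical mines, set every x_j = x: then 376 − 2x − 2x = 0, i.e. x = 376/4 = 94.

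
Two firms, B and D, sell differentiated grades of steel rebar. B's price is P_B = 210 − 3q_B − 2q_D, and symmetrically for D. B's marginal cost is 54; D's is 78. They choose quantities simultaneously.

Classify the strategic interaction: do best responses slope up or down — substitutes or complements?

strategic substitutes

Firm B's profit: π = q_B(210 − 3q_B − 2q_D) − 54q_B.
∂π/∂q_B = 156 − 6q_B − 2q_D = 0 ⇒ q_B = 26 − (1/3)q_D.
The best-response slope dq_B/dq_D = −1/3 < 0: the reaction function is downward-sloping, so the choices are strategic substitutes.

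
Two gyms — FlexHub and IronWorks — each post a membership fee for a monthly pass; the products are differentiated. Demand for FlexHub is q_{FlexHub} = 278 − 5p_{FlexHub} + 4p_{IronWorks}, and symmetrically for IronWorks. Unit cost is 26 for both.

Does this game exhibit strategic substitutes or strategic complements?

FlexHub's profit: π = (p_{FlexHub} − 26)(278 − 5p_{FlexHub} + 4p_{IronWorks}).
∂π/∂p_{FlexHub} = 408 − 10p_{FlexHub} + 4p_{IronWorks} = 0 ⇒ p_{FlexHub} = 40.8 + 0.4p_{IronWorks}.
The best-response slope dp_{FlexHub}/dp_{IronWorks} = 0.4 > 0: the reaction function is upward-sloping, so the choices are strategic complements.

strategic complements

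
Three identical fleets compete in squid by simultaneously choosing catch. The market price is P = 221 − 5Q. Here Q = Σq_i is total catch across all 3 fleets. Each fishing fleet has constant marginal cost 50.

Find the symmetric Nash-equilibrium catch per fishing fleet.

8.55

A representative fishing fleet's profit is π_i = q_i(221 − 5Q) − 50q_i, with Q = q_i + Σ_{j≠i} q_j.
First-order condition: 171 − 10q_i − 5Σ_{j≠i} q_j = 0.
With identical fishing fleets, set every q_j = q: then 171 − 10q − 10q = 0, i.e. q = 171/20 = 8.55.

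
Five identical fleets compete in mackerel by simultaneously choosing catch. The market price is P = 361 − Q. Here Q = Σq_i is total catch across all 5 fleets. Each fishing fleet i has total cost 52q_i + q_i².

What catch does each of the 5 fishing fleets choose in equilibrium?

38.625

A representative fishing fleet's profit is π_i = q_i(361 − Q) − 52q_i − q_i², with Q = q_i + Σ_{j≠i} q_j.
First-order condition: 309 − 4q_i − Σ_{j≠i} q_j = 0.
Imposing symmetry (q_j = q for all j) turns Σ_{j≠i} q_j into 4q, so 309 = 8q and q = 38.625.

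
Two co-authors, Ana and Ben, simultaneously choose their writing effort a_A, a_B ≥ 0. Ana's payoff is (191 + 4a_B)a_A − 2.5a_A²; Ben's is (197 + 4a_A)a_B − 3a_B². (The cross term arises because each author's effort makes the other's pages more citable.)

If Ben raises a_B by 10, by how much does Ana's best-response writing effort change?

Expanding Ana's payoff: 191a_A + 4a_Ba_A − 2.5a_A².
∂π/∂a_A = 191 + 4a_B − 5a_A = 0, so a_A = 38.2 + 0.8a_B.
The reaction-function slope is 0.8, so a 10-unit rise in a_B moves a_A by 0.8 × 10 = 8. Ana's best response rises — the actions are strategic complements.

8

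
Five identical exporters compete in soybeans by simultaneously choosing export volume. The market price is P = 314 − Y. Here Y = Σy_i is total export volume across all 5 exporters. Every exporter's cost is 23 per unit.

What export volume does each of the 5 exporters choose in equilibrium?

A representative exporter's profit is π_i = y_i(314 − Y) − 23y_i, with Y = y_i + Σ_{j≠i} y_j.
First-order condition: 291 − 2y_i − Σ_{j≠i} y_j = 0.
Imposing symmetry (y_j = y for all j) turns Σ_{j≠i} y_j into 4y, so 291 = 6y and y = 48.5.

48.5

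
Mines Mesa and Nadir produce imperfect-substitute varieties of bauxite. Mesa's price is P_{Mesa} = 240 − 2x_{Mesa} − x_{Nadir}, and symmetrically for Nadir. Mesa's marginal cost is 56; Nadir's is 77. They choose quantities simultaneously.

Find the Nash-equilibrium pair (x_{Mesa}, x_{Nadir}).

Mine Mesa's profit: π = x_{Mesa}(240 − 2x_{Mesa} − x_{Nadir}) − 56x_{Mesa}.
∂π/∂x_{Mesa} = 184 − 4x_{Mesa} − x_{Nadir} = 0 ⇒ x_{Mesa} = 46 − 0.25x_{Nadir}.
Similarly x_{Nadir} = 40.75 − 0.25x_{Mesa}.
Substituting the second reaction function into the first: x_{Mesa} = 46 − 0.25(40.75 − 0.25x_{Mesa}), which gives 0.9375x_{Mesa} = 35.8125 ⇒ x_{Mesa} = 38.2.
Then x_{Nadir} = 40.75 − 0.25·38.2 = 31.2.

38.2, 31.2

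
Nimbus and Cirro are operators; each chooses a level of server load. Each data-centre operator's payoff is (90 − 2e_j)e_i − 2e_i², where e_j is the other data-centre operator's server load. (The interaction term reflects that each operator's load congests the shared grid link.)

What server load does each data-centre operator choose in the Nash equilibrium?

Nimbus's payoff is (90 − 2e_C)e_N − 2e_N².
∂π/∂e_N = 90 − 2e_C − 4e_N = 0, so e_N = 22.5 − 0.5e_C.
The game is symmetric, so in equilibrium e_C = e_N: the reaction function gives 1.5e_N = 22.5, hence e_N = 15.

15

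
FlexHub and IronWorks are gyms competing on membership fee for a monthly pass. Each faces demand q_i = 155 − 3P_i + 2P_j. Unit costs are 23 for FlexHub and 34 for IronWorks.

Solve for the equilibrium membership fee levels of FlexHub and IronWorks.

58.0625, 62.1875

FlexHub's profit: π = (P_{FlexHub} − 23)(155 − 3P_{FlexHub} + 2P_{IronWorks}).
∂π/∂P_{FlexHub} = 224 − 6P_{FlexHub} + 2P_{IronWorks} = 0 ⇒ P_{FlexHub} = 112/3 + (1/3)P_{IronWorks}.
Similarly P_{IronWorks} = 257/6 + (1/3)P_{FlexHub}.
Plugging P_{IronWorks} into FlexHub's best response: P_{FlexHub} = 112/3 + (1/3)(257/6 + (1/3)P_{FlexHub}) ⇒ (8/9)P_{FlexHub} = 929/18, so P_{FlexHub} = 58.0625.
Then P_{IronWorks} = 257/6 + (1/3)·58.0625 = 62.1875.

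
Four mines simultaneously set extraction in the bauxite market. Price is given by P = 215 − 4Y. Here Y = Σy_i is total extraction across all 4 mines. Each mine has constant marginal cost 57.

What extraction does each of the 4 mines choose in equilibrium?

A representative mine's profit is π_i = y_i(215 − 4Y) − 57y_i, with Y = y_i + Σ_{j≠i} y_j.
First-order condition: 158 − 8y_i − 4Σ_{j≠i} y_j = 0.
With identical mines, set every y_j = y: then 158 − 8y − 12y = 0, i.e. y = 158/20 = 7.9.

7.9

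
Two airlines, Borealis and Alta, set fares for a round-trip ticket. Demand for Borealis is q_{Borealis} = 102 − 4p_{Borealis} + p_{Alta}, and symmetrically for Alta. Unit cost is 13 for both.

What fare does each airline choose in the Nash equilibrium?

Borealis's profit: π = (p_{Borealis} − 13)(102 − 4p_{Borealis} + p_{Alta}).
∂π/∂p_{Borealis} = 154 − 8p_{Borealis} + p_{Alta} = 0 ⇒ p_{Borealis} = 19.25 + 0.125p_{Alta}.
Setting p_{Borealis} = p_{Alta} in the reaction function: p_{Borealis} = 19.25 + 0.125p_{Borealis}, so p_{Borealis} = 19.25 / 0.875 = 22.

22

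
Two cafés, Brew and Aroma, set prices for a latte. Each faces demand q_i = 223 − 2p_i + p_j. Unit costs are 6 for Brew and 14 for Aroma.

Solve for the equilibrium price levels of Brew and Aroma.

79.4, 82.6

Brew's profit: π = (p_{Brew} − 6)(223 − 2p_{Brew} + p_{Aroma}).
∂π/∂p_{Brew} = 235 − 4p_{Brew} + p_{Aroma} = 0 ⇒ p_{Brew} = 58.75 + 0.25p_{Aroma}.
Similarly p_{Aroma} = 62.75 + 0.25p_{Brew}.
Solving the two reaction functions simultaneously: (1 − (0.25)(0.25))p_{Brew} = 58.75 + 0.25·62.75, so 0.9375p_{Brew} = 74.4375 and p_{Brew} = 79.4.
Then p_{Aroma} = 62.75 + 0.25·79.4 = 82.6.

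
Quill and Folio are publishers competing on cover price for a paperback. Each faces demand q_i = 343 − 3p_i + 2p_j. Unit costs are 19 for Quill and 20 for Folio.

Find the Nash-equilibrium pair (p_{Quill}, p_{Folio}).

Quill's profit: π = (p_{Quill} − 19)(343 − 3p_{Quill} + 2p_{Folio}).
∂π/∂p_{Quill} = 400 − 6p_{Quill} + 2p_{Folio} = 0 ⇒ p_{Quill} = 200/3 + (1/3)p_{Folio}.
Similarly p_{Folio} = 403/6 + (1/3)p_{Quill}.
Plugging p_{Folio} into Quill's best response: p_{Quill} = 200/3 + (1/3)(403/6 + (1/3)p_{Quill}) ⇒ (8/9)p_{Quill} = 1603/18, so p_{Quill} = 100.1875.
Then p_{Folio} = 403/6 + (1/3)·100.1875 = 100.5625.

100.1875, 100.5625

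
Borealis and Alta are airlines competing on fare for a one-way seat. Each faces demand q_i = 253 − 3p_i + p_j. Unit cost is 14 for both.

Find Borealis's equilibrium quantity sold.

135

Borealis's profit: π = (p_{Borealis} − 14)(253 − 3p_{Borealis} + p_{Alta}).
∂π/∂p_{Borealis} = 295 − 6p_{Borealis} + p_{Alta} = 0 ⇒ p_{Borealis} = 295/6 + (1/6)p_{Alta}.
The game is symmetric, so in equilibrium p_{Alta} = p_{Borealis}: the reaction function gives (5/6)p_{Borealis} = 295/6, hence p_{Borealis} = 59.
q_{Borealis} = 253 − 3·59 + 59 = 135.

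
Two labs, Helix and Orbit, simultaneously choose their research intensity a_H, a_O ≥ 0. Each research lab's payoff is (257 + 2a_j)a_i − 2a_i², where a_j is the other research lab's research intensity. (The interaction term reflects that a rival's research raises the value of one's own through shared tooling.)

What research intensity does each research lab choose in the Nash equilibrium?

Helix's payoff is (257 + 2a_O)a_H − 2a_H².
∂π/∂a_H = 257 + 2a_O − 4a_H = 0, so a_H = 64.25 + 0.5a_O.
Setting a_H = a_O in the reaction function: a_H = 64.25 + 0.5a_H, so a_H = 64.25 / 0.5 = 128.5.

128.5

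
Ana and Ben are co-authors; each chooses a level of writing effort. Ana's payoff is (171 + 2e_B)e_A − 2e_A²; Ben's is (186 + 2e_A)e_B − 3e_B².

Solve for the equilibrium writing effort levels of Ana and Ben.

69.9, 54.3

Expanding Ana's payoff: 171e_A + 2e_Be_A − 2e_A².
∂π/∂e_A = 171 + 2e_B − 4e_A = 0, so e_A = 42.75 + 0.5e_B.
Likewise for Ben: e_B = 31 + (1/3)e_A.
Plugging e_B into Ana's best response: e_A = 42.75 + 0.5(31 + (1/3)e_A) ⇒ (5/6)e_A = 58.25, so e_A = 69.9.
Then e_B = 31 + (1/3)·69.9 = 54.3.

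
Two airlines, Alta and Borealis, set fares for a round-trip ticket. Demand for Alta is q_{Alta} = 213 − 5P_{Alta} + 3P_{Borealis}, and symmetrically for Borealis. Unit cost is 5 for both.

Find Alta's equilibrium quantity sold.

Alta's profit: π = (P_{Alta} − 5)(213 − 5P_{Alta} + 3P_{Borealis}).
∂π/∂P_{Alta} = 238 − 10P_{Alta} + 3P_{Borealis} = 0 ⇒ P_{Alta} = 23.8 + 0.3P_{Borealis}.
The game is symmetric, so in equilibrium P_{Borealis} = P_{Alta}: the reaction function gives 0.7P_{Alta} = 23.8, hence P_{Alta} = 34.
q_{Alta} = 213 − 5·34 + 3·34 = 145.

145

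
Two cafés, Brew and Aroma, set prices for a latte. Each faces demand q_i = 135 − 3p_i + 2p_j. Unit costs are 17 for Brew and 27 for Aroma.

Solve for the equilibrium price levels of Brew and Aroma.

48.375, 52.125

Brew's profit: π = (p_{Brew} − 17)(135 − 3p_{Brew} + 2p_{Aroma}).
∂π/∂p_{Brew} = 186 − 6p_{Brew} + 2p_{Aroma} = 0 ⇒ p_{Brew} = 31 + (1/3)p_{Aroma}.
Similarly p_{Aroma} = 36 + (1/3)p_{Brew}.
Solving the two reaction functions simultaneously: (1 − (1/3)(1/3))p_{Brew} = 31 + (1/3)·36, so (8/9)p_{Brew} = 43 and p_{Brew} = 48.375.
Then p_{Aroma} = 36 + (1/3)·48.375 = 52.125.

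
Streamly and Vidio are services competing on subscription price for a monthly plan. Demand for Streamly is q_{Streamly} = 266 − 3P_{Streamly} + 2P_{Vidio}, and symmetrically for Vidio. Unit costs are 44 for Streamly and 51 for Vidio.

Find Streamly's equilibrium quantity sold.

Streamly's profit: π = (P_{Streamly} − 44)(266 − 3P_{Streamly} + 2P_{Vidio}).
∂π/∂P_{Streamly} = 398 − 6P_{Streamly} + 2P_{Vidio} = 0 ⇒ P_{Streamly} = 199/3 + (1/3)P_{Vidio}.
Similarly P_{Vidio} = 419/6 + (1/3)P_{Streamly}.
Solving the two reaction functions simultaneously: (1 − (1/3)(1/3))P_{Streamly} = 199/3 + (1/3)·(419/6), so (8/9)P_{Streamly} = 1613/18 and P_{Streamly} = 100.8125.
Then P_{Vidio} = 419/6 + (1/3)·100.8125 = 103.4375.
q_{Streamly} = 266 − 3·100.8125 + 2·103.4375 = 170.4375.

170.4375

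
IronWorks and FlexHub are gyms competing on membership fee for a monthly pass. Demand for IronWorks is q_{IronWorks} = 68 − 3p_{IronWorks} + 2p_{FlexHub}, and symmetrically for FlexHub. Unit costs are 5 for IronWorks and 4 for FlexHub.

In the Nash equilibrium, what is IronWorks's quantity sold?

IronWorks's profit: π = (p_{IronWorks} − 5)(68 − 3p_{IronWorks} + 2p_{FlexHub}).
∂π/∂p_{IronWorks} = 83 − 6p_{IronWorks} + 2p_{FlexHub} = 0 ⇒ p_{IronWorks} = 83/6 + (1/3)p_{FlexHub}.
Similarly p_{FlexHub} = 40/3 + (1/3)p_{IronWorks}.
Substituting the second reaction function into the first: p_{IronWorks} = 83/6 + (1/3)(40/3 + (1/3)p_{IronWorks}), which gives (8/9)p_{IronWorks} = 329/18 ⇒ p_{IronWorks} = 20.5625.
Then p_{FlexHub} = 40/3 + (1/3)·20.5625 = 20.1875.
q_{IronWorks} = 68 − 3·20.5625 + 2·20.1875 = 46.6875.

46.6875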